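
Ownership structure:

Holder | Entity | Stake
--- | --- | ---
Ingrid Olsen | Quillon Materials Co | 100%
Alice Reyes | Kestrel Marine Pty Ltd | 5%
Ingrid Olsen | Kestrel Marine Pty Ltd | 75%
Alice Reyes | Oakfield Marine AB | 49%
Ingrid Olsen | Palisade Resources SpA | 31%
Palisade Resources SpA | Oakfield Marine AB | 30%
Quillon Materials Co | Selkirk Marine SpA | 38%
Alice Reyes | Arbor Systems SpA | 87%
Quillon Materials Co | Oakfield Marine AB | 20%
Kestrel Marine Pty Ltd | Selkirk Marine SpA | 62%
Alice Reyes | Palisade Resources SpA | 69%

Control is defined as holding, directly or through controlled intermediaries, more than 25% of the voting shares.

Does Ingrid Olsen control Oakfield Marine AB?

Yes

Ingrid holds 100% of Quillon, so Ingrid controls Quillon.
Ingrid holds 31% of Palisade, so Ingrid controls Palisade.
Quillon and Palisade together hold 20% + 30% = 50% of Oakfield, so Ingrid controls Oakfield.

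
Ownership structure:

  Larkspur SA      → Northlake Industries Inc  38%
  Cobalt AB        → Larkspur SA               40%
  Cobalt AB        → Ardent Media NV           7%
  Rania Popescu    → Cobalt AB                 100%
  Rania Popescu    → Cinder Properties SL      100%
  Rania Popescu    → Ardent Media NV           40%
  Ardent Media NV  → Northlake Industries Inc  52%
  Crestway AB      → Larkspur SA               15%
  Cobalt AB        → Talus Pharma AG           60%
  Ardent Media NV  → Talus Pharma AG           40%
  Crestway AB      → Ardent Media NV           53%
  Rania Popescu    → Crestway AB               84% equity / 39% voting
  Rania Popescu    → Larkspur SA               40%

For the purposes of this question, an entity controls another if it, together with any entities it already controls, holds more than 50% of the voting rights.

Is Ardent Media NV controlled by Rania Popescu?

Rania holds 100% of Cobalt, so Rania controls Cobalt.
Rania and Cobalt together hold 40% + 40% = 80% of Larkspur, so Rania controls Larkspur.
Rania holds 100% of Cinder, so Rania controls Cinder.
Cobalt holds 60% of Talus, so Rania controls Talus.
In Ardent, Rania's side holds only 40% + 7% = 47%, not > 50%.
So Rania does not control Ardent.

No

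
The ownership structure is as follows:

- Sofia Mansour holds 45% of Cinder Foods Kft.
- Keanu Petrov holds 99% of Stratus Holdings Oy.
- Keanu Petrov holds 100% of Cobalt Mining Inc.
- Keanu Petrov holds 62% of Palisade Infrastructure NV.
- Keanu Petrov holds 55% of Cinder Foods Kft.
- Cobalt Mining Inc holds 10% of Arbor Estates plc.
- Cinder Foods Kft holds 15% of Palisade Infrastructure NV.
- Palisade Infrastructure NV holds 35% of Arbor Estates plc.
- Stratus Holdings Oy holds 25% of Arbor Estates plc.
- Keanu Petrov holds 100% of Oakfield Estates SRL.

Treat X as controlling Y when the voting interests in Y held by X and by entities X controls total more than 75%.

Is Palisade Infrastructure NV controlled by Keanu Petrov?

No

Keanu holds 99% of Stratus, so Keanu controls Stratus.
Keanu holds 100% of Cobalt, so Keanu controls Cobalt.
Keanu holds 100% of Oakfield, so Keanu controls Oakfield.
In Palisade, Keanu's side holds only 62%, not > 75%.
So Keanu does not control Palisade.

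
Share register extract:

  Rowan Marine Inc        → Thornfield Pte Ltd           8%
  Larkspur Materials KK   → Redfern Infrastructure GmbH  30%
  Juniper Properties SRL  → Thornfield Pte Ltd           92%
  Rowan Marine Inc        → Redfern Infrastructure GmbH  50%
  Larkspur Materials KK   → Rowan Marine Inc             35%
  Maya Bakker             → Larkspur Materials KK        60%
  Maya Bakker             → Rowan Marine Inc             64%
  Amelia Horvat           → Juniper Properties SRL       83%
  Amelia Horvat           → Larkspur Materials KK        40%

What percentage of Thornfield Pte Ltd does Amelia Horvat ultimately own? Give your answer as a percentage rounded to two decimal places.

77.48%

Amelia reaches Thornfield along 2 paths.
Via Juniper: 83% × 92% = 76.36%.
Via Larkspur → Rowan: 40% × 35% × 8% = 1.12%.
Total: 76.36% + 1.12% = 77.48%.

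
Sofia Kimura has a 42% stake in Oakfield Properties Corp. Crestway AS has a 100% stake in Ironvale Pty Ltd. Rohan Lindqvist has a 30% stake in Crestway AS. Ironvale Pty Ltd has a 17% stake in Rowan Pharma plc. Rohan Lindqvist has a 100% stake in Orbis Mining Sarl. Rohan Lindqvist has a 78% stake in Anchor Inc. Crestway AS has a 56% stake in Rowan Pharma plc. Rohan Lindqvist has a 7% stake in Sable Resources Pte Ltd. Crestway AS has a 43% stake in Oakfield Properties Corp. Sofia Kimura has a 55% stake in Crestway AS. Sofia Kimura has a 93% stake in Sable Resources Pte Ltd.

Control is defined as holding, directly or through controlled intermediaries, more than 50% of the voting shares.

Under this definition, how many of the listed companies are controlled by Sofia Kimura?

Sofia holds 55% of Crestway, so Sofia controls Crestway.
Sofia holds 93% of Sable, so Sofia controls Sable.
Crestway holds 100% of Ironvale, so Sofia controls Ironvale.
Ironvale and Crestway together hold 17% + 56% = 73% of Rowan, so Sofia controls Rowan.
Sofia and Crestway together hold 42% + 43% = 85% of Oakfield, so Sofia controls Oakfield.
No other company's threshold is met.
Sofia controls 5 companies.

5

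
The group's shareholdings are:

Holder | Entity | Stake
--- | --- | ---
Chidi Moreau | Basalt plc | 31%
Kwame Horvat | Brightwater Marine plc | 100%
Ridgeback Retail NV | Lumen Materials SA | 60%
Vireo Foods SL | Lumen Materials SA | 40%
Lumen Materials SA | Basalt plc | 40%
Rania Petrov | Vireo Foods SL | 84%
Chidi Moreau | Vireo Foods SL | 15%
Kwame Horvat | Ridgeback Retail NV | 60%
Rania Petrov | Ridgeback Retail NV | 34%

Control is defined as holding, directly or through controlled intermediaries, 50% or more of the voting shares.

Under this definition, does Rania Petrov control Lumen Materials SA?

Rania holds 84% of Vireo, so Rania controls Vireo.
In Lumen, Rania's side holds only 40%, not ≥ 50%.
So Rania does not control Lumen.

No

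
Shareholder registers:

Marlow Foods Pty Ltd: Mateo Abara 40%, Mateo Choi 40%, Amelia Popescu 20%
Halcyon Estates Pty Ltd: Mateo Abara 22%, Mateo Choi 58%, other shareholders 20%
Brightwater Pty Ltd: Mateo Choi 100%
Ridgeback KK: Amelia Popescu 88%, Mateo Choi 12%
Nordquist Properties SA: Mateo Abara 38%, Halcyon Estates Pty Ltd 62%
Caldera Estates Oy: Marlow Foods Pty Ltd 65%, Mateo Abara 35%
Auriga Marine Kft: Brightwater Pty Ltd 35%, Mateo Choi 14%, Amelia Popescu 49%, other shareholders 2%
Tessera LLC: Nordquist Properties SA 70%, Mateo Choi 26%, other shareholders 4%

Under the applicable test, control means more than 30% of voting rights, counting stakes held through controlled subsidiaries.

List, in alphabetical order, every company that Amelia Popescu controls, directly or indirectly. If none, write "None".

Amelia holds 88% of Ridgeback, so Amelia controls Ridgeback.
Amelia holds 49% of Auriga, so Amelia controls Auriga.
No other company's threshold is met.

Auriga Marine Kft, Ridgeback KK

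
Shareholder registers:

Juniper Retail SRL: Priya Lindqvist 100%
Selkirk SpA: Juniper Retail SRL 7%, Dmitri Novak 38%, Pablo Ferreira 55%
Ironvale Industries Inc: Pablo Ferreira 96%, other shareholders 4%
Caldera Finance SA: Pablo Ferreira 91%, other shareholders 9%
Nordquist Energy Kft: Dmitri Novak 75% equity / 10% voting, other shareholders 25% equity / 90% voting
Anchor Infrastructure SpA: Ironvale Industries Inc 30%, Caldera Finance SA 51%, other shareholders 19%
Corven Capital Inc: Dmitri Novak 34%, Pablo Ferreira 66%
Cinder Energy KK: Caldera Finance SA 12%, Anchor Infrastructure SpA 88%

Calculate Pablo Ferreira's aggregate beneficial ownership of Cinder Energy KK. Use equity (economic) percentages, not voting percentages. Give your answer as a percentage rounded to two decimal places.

77.10%

Pablo reaches Cinder along 3 paths.
Via Caldera: 91% × 12% = 10.92%.
Via Ironvale → Anchor: 96% × 30% × 88% = 25.344%.
Via Caldera → Anchor: 91% × 51% × 88% = 40.8408%.
Total: 10.92% + 25.344% + 40.8408% = 77.1048%.
Rounded: 77.10%.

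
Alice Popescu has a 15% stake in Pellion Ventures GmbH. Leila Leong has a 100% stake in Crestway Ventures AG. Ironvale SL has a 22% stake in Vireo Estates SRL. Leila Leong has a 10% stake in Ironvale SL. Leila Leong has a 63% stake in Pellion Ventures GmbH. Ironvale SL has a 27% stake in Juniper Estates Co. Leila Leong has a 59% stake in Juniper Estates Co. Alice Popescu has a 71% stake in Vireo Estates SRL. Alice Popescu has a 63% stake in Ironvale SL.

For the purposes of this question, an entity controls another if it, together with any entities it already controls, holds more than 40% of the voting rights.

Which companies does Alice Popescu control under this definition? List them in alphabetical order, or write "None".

Ironvale SL, Vireo Estates SRL

Alice holds 63% of Ironvale, so Alice controls Ironvale.
Alice and Ironvale together hold 71% + 22% = 93% of Vireo, so Alice controls Vireo.
No other company's threshold is met.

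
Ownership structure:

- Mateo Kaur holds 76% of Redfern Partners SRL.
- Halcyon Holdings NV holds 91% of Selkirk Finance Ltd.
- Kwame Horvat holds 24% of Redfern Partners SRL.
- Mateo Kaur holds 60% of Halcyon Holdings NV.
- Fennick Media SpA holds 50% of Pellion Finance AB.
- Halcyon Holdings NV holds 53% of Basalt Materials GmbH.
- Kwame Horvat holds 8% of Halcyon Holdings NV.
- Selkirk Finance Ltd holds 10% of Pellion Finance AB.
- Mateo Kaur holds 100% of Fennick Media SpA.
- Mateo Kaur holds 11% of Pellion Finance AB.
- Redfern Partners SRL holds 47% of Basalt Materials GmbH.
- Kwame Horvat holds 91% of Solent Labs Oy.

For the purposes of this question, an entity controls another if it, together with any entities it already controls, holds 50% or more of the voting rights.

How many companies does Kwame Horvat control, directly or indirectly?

1

Kwame holds 91% of Solent, so Kwame controls Solent.
No other company's threshold is met.
Kwame controls 1 company.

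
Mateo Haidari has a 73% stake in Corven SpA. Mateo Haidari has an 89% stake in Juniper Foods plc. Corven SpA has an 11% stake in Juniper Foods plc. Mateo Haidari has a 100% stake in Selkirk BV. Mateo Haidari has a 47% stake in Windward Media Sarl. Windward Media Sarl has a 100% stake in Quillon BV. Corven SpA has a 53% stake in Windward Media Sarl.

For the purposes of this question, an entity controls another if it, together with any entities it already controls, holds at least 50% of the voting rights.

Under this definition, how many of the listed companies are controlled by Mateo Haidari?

5

Mateo holds 73% of Corven, so Mateo controls Corven.
Mateo and Corven together hold 89% + 11% = 100% of Juniper, so Mateo controls Juniper.
Mateo and Corven together hold 47% + 53% = 100% of Windward, so Mateo controls Windward.
Mateo holds 100% of Selkirk, so Mateo controls Selkirk.
Windward holds 100% of Quillon, so Mateo controls Quillon.
Mateo controls 5 companies.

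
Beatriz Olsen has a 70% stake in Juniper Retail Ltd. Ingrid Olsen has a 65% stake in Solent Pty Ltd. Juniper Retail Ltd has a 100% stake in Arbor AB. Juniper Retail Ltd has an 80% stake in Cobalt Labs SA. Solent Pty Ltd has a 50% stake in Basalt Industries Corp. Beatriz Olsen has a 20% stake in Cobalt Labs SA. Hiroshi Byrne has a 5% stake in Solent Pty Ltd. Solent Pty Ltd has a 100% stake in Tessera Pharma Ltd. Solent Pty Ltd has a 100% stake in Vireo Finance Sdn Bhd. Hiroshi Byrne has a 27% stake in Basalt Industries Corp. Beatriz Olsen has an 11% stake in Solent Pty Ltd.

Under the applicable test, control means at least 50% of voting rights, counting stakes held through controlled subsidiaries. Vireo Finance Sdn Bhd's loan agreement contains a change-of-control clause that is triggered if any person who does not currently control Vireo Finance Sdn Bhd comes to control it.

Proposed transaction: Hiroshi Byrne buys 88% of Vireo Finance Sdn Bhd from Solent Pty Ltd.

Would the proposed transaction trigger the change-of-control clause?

Yes

The purchase adds only to Hiroshi's holdings (Solent's stake shrinks), so Hiroshi is the only person who could newly come to control Vireo.
Hiroshi's largest direct stake is 27% in Basalt, which does not meet the threshold, so Hiroshi controls no company.
Neither Hiroshi nor any entity Hiroshi controls holds any voting interest in Vireo.
So before the transaction, Hiroshi does not control Vireo.
After the purchase, Hiroshi holds 88% of Vireo directly, and Solent's stake falls to 12%.
Hiroshi holds 88% of Vireo, so Hiroshi controls Vireo.
Hiroshi did not control Vireo before and does after, so the clause is triggered.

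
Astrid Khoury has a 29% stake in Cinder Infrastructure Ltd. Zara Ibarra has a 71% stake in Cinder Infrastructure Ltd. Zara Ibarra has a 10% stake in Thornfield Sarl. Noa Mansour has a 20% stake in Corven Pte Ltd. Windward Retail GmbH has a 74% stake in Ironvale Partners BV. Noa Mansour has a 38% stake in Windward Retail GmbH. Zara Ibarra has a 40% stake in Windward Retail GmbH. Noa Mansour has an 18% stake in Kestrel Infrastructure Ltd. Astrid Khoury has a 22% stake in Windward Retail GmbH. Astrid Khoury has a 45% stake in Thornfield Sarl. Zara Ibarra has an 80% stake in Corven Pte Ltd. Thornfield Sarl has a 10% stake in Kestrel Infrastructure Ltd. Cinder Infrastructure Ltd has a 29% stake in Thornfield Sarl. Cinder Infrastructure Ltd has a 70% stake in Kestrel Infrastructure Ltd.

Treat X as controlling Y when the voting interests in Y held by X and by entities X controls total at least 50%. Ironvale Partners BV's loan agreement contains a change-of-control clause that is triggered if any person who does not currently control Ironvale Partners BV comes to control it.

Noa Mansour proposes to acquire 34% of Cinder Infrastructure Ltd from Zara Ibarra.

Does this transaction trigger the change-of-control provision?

The purchase adds only to Noa's holdings (Zara's stake shrinks), so Noa is the only person who could newly come to control Ironvale.
Noa's largest direct stake is 38% in Windward, which does not meet the threshold, so Noa controls no company.
Neither Noa nor any entity Noa controls holds any voting interest in Ironvale.
So before the transaction, Noa does not control Ironvale.
After the purchase, Noa holds 34% of Cinder directly, and Zara's stake falls to 37%.
Noa's side now holds 34% of Cinder, not ≥ 50%, so Noa still does not control Cinder.
After the transaction, neither Noa nor any entity Noa controls holds a voting interest in Ironvale, so Noa still does not control it.
No new person acquires control, so the clause is not triggered.

No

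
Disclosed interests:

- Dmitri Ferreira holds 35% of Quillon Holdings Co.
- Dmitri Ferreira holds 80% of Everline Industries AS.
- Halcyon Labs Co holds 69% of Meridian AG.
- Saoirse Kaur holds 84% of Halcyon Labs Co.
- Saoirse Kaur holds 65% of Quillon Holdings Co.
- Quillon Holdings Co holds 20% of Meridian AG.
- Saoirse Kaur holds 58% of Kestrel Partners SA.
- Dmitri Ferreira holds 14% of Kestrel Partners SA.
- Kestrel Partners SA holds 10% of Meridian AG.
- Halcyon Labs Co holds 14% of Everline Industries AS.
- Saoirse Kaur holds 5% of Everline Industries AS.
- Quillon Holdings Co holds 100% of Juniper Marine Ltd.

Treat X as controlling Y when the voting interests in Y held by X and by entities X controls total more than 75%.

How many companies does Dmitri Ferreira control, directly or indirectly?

1

Dmitri holds 80% of Everline, so Dmitri controls Everline.
No other company's threshold is met.
Dmitri controls 1 company.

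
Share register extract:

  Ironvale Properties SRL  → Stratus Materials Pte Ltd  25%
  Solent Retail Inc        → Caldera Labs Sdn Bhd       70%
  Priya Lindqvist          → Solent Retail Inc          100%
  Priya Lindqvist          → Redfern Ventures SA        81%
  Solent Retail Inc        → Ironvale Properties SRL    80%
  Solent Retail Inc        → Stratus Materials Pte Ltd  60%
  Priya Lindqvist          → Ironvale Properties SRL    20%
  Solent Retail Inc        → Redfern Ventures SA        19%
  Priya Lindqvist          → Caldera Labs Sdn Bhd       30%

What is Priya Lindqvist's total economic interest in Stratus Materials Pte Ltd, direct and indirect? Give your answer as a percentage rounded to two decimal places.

85.00%

Priya reaches Stratus along 3 paths.
Via Solent → Ironvale: 100% × 80% × 25% = 20%.
Via Ironvale: 20% × 25% = 5%.
Via Solent: 100% × 60% = 60%.
Total: 20% + 5% + 60% = 85%.
Rounded: 85.00%.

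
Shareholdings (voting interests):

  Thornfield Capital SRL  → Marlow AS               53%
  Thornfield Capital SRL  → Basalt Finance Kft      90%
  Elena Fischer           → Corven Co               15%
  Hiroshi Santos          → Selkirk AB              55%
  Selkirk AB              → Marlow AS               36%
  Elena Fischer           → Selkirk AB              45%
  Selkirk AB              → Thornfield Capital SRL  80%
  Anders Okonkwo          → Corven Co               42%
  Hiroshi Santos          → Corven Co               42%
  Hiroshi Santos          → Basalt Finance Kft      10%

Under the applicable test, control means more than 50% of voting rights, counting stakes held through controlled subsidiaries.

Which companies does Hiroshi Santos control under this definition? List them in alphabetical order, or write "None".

Hiroshi holds 55% of Selkirk, so Hiroshi controls Selkirk.
Selkirk holds 80% of Thornfield, so Hiroshi controls Thornfield.
Thornfield and Hiroshi together hold 90% + 10% = 100% of Basalt, so Hiroshi controls Basalt.
Selkirk and Thornfield together hold 36% + 53% = 89% of Marlow, so Hiroshi controls Marlow.
No other company's threshold is met.

Basalt Finance Kft, Marlow AS, Selkirk AB, Thornfield Capital SRL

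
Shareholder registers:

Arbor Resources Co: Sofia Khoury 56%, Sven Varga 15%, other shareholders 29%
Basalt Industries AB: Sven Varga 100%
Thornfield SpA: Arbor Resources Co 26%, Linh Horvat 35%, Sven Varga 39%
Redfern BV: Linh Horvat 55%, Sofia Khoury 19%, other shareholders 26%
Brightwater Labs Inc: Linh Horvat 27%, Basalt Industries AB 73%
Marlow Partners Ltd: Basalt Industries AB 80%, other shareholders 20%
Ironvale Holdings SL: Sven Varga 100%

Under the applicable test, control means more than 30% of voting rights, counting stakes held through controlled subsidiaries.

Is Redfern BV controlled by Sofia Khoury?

Sofia holds 56% of Arbor, so Sofia controls Arbor.
In Redfern, Sofia's side holds only 19%, not > 30%.
So Sofia does not control Redfern.

No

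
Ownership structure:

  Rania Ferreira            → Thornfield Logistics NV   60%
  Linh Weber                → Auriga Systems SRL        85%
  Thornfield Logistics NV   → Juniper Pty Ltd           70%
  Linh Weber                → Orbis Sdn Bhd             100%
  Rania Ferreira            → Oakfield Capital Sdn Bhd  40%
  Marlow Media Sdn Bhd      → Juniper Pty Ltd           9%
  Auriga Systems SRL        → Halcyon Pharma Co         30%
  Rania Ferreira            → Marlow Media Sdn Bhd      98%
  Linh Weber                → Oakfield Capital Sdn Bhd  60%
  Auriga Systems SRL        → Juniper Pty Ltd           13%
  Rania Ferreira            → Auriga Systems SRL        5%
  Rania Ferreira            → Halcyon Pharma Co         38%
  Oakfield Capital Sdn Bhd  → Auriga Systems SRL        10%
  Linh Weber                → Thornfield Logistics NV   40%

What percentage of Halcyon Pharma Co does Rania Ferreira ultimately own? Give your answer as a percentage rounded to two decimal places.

Rania reaches Halcyon along 3 paths.
Direct stake: 38% = 38%.
Via Auriga: 5% × 30% = 1.5%.
Via Oakfield → Auriga: 40% × 10% × 30% = 1.2%.
Total: 38% + 1.5% + 1.2% = 40.7%.
Rounded: 40.70%.

40.70%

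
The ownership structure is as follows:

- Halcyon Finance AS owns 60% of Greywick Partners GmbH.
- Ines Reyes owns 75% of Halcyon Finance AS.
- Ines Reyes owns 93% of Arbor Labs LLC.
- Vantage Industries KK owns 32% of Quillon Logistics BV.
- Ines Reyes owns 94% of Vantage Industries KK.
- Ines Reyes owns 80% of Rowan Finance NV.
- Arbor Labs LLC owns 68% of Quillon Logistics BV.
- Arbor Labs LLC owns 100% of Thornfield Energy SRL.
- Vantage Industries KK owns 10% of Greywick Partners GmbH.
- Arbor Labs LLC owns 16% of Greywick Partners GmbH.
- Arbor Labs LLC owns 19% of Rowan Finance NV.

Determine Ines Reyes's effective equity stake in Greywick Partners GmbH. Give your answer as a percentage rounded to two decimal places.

69.28%

Ines reaches Greywick along 3 paths.
Via Vantage: 94% × 10% = 9.4%.
Via Halcyon: 75% × 60% = 45%.
Via Arbor: 93% × 16% = 14.88%.
Total: 9.4% + 45% + 14.88% = 69.28%.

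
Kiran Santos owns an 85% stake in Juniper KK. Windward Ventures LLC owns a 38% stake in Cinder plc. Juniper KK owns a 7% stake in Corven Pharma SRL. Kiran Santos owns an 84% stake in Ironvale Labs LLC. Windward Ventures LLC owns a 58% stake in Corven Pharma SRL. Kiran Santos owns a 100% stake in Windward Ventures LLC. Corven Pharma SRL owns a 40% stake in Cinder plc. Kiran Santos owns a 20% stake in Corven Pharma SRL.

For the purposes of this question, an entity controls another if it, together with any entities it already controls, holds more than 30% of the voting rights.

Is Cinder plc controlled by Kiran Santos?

Kiran holds 100% of Windward, so Kiran controls Windward.
Kiran holds 85% of Juniper, so Kiran controls Juniper.
Windward and Kiran and Juniper together hold 58% + 20% + 7% = 85% of Corven, so Kiran controls Corven.
Corven and Windward together hold 40% + 38% = 78% of Cinder, so Kiran controls Cinder.

Yes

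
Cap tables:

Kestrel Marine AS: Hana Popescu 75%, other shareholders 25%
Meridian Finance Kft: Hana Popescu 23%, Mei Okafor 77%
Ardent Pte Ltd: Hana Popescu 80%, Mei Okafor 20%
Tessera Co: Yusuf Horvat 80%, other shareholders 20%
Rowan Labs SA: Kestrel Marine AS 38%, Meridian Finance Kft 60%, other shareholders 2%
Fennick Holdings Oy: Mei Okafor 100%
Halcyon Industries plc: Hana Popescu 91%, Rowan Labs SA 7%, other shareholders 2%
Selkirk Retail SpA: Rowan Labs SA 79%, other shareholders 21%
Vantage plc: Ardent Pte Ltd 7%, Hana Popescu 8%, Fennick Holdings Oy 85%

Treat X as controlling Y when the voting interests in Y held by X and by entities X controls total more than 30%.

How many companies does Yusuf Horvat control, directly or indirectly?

Yusuf holds 80% of Tessera, so Yusuf controls Tessera.
No other company's threshold is met.
Yusuf controls 1 company.

1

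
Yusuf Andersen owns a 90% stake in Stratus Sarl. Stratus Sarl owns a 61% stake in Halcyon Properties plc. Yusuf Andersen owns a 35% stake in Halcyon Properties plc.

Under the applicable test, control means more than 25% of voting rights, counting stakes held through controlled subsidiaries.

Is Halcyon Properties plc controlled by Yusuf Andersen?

Yusuf holds 90% of Stratus, so Yusuf controls Stratus.
Yusuf and Stratus together hold 35% + 61% = 96% of Halcyon, so Yusuf controls Halcyon.

Yes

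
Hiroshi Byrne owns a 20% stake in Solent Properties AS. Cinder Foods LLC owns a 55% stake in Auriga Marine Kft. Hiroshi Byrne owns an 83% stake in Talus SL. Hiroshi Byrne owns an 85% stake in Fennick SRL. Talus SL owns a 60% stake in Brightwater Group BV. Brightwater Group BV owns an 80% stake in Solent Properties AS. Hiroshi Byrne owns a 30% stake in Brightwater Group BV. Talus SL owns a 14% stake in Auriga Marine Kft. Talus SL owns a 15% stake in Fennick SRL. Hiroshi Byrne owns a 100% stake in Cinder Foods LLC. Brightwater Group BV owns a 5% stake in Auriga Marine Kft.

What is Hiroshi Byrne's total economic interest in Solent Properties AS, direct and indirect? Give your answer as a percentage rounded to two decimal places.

Hiroshi reaches Solent along 3 paths.
Direct stake: 20% = 20%.
Via Talus → Brightwater: 83% × 60% × 80% = 39.84%.
Via Brightwater: 30% × 80% = 24%.
Total: 20% + 39.84% + 24% = 83.84%.

83.84%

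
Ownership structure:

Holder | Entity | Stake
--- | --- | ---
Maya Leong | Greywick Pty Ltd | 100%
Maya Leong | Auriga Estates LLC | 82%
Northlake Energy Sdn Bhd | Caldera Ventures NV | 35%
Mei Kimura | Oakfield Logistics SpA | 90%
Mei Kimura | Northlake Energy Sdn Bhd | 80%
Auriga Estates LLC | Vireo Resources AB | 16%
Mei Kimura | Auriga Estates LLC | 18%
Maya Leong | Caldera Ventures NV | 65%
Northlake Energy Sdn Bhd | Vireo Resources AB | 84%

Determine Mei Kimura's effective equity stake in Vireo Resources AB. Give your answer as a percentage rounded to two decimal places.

Mei reaches Vireo along 2 paths.
Via Northlake: 80% × 84% = 67.2%.
Via Auriga: 18% × 16% = 2.88%.
Total: 67.2% + 2.88% = 70.08%.

70.08%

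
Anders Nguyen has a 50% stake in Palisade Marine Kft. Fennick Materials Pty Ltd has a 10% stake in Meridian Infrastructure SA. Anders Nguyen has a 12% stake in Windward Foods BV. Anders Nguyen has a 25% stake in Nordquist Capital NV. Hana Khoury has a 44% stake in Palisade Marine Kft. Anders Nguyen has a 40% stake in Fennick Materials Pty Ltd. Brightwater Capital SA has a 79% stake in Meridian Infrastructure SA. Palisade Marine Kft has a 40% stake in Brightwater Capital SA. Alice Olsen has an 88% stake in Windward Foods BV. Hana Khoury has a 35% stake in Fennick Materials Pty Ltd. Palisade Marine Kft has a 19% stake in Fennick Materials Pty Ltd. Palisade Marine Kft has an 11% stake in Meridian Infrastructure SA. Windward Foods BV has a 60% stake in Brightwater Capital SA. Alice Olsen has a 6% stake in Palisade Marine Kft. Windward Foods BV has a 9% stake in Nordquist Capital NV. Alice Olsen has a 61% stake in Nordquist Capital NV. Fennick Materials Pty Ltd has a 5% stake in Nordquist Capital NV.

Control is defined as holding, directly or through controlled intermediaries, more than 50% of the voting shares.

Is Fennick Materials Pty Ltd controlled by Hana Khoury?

Hana's largest direct stake is 44% in Palisade, which does not meet the threshold, so Hana controls no company.
In Fennick, Hana's side holds only 35%, not > 50%.
So Hana does not control Fennick.

No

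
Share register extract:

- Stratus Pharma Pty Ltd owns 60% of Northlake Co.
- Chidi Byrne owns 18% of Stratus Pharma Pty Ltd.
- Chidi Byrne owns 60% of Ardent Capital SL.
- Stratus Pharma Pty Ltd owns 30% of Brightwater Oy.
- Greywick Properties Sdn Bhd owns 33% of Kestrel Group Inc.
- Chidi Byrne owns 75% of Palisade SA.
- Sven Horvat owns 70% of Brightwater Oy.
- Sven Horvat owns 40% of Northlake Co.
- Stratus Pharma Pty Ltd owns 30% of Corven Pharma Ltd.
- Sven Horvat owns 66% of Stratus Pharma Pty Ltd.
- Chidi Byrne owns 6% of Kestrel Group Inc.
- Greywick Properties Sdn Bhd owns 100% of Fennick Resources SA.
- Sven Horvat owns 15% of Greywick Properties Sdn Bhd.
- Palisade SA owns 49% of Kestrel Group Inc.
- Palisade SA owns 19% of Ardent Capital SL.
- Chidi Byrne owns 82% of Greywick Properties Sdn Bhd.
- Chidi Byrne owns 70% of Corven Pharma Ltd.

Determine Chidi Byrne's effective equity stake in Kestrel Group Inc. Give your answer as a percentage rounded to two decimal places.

Chidi reaches Kestrel along 3 paths.
Via Greywick: 82% × 33% = 27.06%.
Via Palisade: 75% × 49% = 36.75%.
Direct stake: 6% = 6%.
Total: 27.06% + 36.75% + 6% = 69.81%.

69.81%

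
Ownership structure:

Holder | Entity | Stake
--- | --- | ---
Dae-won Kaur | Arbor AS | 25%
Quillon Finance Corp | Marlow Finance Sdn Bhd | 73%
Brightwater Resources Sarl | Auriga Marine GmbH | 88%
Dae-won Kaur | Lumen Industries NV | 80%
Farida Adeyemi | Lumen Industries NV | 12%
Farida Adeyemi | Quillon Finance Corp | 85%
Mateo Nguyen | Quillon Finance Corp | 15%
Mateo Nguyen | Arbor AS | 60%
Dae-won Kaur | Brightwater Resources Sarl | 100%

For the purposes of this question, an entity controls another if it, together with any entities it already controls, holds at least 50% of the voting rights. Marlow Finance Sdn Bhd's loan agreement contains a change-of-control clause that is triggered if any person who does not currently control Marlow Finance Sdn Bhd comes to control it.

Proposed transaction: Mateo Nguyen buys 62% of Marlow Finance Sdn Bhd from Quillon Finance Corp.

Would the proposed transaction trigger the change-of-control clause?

Yes

The purchase adds only to Mateo's holdings (Quillon's stake shrinks), so Mateo is the only person who could newly come to control Marlow.
Mateo holds 60% of Arbor, so Mateo controls Arbor.
Neither Mateo nor any entity Mateo controls holds any voting interest in Marlow.
So before the transaction, Mateo does not control Marlow.
After the purchase, Mateo holds 62% of Marlow directly, and Quillon's stake falls to 11%.
Mateo holds 62% of Marlow, so Mateo controls Marlow.
Mateo did not control Marlow before and does after, so the clause is triggered.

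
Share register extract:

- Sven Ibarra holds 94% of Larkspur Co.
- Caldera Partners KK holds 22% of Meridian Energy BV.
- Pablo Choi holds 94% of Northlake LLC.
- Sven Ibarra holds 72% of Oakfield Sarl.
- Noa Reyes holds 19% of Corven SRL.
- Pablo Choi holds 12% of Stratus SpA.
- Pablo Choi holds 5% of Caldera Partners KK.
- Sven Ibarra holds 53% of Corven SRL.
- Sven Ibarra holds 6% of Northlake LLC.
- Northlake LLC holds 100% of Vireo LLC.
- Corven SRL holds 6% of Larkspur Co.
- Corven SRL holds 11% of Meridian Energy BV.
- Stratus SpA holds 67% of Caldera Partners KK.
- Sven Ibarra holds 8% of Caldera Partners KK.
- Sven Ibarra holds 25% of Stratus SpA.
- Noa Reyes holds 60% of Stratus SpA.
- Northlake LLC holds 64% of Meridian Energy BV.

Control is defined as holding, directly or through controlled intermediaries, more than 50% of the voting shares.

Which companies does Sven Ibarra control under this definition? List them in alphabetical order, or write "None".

Corven SRL, Larkspur Co, Oakfield Sarl

Sven holds 53% of Corven, so Sven controls Corven.
Sven holds 72% of Oakfield, so Sven controls Oakfield.
Sven and Corven together hold 94% + 6% = 100% of Larkspur, so Sven controls Larkspur.
No other company's threshold is met.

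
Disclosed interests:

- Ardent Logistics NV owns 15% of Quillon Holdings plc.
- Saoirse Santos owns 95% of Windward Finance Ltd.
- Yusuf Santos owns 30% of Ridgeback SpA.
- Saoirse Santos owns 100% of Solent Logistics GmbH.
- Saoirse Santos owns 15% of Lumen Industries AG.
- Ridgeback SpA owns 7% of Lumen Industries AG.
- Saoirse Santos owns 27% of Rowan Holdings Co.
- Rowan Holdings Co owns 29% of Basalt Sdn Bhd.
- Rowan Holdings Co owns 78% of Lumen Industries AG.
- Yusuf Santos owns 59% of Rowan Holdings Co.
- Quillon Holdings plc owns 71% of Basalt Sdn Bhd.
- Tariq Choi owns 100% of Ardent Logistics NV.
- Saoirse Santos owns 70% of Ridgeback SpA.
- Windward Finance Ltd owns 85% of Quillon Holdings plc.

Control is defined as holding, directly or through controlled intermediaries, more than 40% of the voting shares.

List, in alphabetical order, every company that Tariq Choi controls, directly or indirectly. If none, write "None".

Ardent Logistics NV

Tariq holds 100% of Ardent, so Tariq controls Ardent.
No other company's threshold is met.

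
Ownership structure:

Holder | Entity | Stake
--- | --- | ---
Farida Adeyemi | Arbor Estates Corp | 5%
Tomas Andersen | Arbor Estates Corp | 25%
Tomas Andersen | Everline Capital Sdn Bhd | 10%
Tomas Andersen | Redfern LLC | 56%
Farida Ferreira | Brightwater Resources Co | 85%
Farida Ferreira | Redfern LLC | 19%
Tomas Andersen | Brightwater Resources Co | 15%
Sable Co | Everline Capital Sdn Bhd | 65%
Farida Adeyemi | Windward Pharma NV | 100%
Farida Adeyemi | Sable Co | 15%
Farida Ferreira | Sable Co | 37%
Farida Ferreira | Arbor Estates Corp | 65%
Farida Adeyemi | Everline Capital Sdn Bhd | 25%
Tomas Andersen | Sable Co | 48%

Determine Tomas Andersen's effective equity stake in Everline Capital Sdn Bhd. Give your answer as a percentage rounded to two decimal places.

Tomas reaches Everline along 2 paths.
Via Sable: 48% × 65% = 31.2%.
Direct stake: 10% = 10%.
Total: 31.2% + 10% = 41.2%.
Rounded: 41.20%.

41.20%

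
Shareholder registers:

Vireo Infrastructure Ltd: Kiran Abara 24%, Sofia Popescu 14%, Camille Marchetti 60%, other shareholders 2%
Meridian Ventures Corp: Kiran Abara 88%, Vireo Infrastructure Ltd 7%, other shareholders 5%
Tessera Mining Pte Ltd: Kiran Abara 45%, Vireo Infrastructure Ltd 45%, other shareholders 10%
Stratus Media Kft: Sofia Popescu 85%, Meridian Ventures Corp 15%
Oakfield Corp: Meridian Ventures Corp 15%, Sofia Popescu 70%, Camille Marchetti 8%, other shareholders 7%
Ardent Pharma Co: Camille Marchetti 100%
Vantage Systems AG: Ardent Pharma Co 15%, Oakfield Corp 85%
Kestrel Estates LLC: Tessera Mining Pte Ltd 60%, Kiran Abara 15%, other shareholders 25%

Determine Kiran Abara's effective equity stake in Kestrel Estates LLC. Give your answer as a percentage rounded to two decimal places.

48.48%

Kiran reaches Kestrel along 3 paths.
Via Tessera: 45% × 60% = 27%.
Via Vireo → Tessera: 24% × 45% × 60% = 6.48%.
Direct stake: 15% = 15%.
Total: 27% + 6.48% + 15% = 48.48%.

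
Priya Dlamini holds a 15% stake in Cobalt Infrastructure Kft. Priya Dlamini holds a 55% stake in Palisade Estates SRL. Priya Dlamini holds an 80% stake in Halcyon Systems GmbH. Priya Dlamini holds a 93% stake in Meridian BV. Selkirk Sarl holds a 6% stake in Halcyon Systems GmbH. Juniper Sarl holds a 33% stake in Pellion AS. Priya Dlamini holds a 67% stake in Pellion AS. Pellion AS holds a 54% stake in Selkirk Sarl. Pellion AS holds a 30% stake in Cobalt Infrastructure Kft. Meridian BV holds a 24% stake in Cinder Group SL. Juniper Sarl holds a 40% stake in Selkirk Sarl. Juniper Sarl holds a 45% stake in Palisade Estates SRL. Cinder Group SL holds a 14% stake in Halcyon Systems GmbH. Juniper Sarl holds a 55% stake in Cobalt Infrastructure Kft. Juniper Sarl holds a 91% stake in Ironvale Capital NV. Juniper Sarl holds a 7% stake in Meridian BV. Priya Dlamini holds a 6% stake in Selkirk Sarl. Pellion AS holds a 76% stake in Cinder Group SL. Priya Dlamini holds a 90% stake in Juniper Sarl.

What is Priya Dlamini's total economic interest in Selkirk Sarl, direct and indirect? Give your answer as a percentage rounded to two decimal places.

94.22%

Priya reaches Selkirk along 4 paths.
Direct stake: 6% = 6%.
Via Juniper: 90% × 40% = 36%.
Via Pellion: 67% × 54% = 36.18%.
Via Juniper → Pellion: 90% × 33% × 54% = 16.038%.
Total: 6% + 36% + 36.18% + 16.038% = 94.218%.
Rounded: 94.22%.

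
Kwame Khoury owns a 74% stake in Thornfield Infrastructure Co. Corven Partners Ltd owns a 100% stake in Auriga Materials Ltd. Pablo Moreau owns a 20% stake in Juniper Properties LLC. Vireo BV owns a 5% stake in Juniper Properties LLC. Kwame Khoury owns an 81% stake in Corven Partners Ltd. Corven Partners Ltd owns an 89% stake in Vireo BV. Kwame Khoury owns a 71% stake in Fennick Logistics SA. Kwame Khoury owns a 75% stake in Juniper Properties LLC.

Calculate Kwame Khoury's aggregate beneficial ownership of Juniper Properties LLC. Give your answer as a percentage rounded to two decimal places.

78.60%

Kwame reaches Juniper along 2 paths.
Via Corven → Vireo: 81% × 89% × 5% = 3.6045%.
Direct stake: 75% = 75%.
Total: 3.6045% + 75% = 78.6045%.
Rounded: 78.60%.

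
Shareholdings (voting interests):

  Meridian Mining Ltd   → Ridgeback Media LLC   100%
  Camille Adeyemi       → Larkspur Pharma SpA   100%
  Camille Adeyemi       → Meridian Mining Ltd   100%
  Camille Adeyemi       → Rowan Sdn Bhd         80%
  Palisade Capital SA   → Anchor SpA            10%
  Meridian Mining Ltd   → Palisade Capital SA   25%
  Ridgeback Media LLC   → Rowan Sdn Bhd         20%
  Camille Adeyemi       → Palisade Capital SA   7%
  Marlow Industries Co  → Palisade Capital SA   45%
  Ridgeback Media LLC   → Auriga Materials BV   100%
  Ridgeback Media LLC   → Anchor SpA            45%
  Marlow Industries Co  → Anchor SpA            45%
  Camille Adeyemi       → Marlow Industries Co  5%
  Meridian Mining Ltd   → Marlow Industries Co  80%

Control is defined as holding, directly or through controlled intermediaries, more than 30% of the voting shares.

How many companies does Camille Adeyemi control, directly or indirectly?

Camille holds 100% of Meridian, so Camille controls Meridian.
Meridian holds 100% of Ridgeback, so Camille controls Ridgeback.
Ridgeback holds 100% of Auriga, so Camille controls Auriga.
Meridian and Camille together hold 80% + 5% = 85% of Marlow, so Camille controls Marlow.
Meridian and Marlow and Camille together hold 25% + 45% + 7% = 77% of Palisade, so Camille controls Palisade.
Camille and Ridgeback together hold 80% + 20% = 100% of Rowan, so Camille controls Rowan.
Camille holds 100% of Larkspur, so Camille controls Larkspur.
Ridgeback and Palisade and Marlow together hold 45% + 10% + 45% = 100% of Anchor, so Camille controls Anchor.
Camille controls 8 companies.

8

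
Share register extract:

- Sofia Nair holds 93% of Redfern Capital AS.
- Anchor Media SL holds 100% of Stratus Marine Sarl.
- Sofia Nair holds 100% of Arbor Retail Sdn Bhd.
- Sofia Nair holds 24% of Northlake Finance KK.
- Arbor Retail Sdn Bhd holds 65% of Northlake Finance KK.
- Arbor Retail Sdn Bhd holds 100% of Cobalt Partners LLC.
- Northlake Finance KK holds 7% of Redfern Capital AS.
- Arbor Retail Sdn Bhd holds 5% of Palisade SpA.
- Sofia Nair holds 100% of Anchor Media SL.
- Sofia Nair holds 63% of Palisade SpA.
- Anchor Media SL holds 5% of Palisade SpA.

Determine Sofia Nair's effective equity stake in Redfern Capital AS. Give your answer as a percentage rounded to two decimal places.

99.23%

Sofia reaches Redfern along 3 paths.
Direct stake: 93% = 93%.
Via Northlake: 24% × 7% = 1.68%.
Via Arbor → Northlake: 100% × 65% × 7% = 4.55%.
Total: 93% + 1.68% + 4.55% = 99.23%.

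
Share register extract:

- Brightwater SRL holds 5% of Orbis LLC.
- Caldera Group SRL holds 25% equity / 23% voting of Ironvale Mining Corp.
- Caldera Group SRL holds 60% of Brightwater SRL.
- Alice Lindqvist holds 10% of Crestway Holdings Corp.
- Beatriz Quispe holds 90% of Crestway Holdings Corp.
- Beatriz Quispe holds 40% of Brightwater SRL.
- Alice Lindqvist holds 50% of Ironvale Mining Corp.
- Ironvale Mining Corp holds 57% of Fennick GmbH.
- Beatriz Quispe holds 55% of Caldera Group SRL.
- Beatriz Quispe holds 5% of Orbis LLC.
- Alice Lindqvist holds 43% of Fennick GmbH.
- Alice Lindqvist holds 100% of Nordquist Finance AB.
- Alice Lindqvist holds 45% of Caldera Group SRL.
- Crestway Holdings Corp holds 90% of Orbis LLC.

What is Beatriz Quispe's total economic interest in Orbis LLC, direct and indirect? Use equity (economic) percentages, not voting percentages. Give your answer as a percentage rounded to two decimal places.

89.65%

Beatriz reaches Orbis along 4 paths.
Direct stake: 5% = 5%.
Via Crestway: 90% × 90% = 81%.
Via Caldera → Brightwater: 55% × 60% × 5% = 1.65%.
Via Brightwater: 40% × 5% = 2%.
Total: 5% + 81% + 1.65% + 2% = 89.65%.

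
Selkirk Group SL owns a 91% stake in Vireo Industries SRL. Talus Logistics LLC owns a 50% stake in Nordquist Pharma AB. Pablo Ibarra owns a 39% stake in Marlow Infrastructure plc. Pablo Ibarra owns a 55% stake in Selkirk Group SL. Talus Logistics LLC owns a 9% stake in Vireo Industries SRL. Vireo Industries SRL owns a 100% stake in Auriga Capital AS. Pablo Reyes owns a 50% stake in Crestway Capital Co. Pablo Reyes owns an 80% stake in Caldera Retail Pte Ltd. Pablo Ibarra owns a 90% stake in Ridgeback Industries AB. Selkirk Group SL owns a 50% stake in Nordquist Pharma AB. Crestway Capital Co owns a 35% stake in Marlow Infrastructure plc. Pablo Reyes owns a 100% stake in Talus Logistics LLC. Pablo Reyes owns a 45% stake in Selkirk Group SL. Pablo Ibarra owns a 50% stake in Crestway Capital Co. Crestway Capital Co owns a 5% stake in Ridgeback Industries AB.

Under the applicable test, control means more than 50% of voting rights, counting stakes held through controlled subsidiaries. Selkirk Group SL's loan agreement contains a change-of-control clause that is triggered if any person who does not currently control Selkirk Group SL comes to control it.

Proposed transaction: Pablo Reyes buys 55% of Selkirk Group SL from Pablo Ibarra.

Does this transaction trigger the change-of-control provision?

Yes

The purchase adds only to Pablo Reyes's holdings (Pablo Ibarra's stake shrinks), so Pablo Reyes is the only person who could newly come to control Selkirk.
Pablo Reyes holds 100% of Talus, so Pablo Reyes controls Talus.
Pablo Reyes holds 80% of Caldera, so Pablo Reyes controls Caldera.
In Selkirk, Pablo Reyes's side holds only 45%, not > 50%.
So before the transaction, Pablo Reyes does not control Selkirk.
After the purchase, Pablo Reyes's direct stake in Selkirk rises to 45% + 55% = 100%, and Pablo Ibarra's stake falls to 0%.
Pablo Reyes holds 100% of Selkirk, so Pablo Reyes controls Selkirk.
Pablo Reyes did not control Selkirk before and does after, so the clause is triggered.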